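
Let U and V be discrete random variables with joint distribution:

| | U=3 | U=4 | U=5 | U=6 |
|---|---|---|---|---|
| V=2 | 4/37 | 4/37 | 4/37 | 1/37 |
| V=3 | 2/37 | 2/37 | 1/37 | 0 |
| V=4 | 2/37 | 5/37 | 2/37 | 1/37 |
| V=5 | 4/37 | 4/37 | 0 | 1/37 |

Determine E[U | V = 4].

P(V = 4) = 10/37.
Σ U·P over the event = 3·(2/37) + 4·(5/37) + 5·(2/37) + 6·(1/37) = 42/37.
E[U | V = 4] = (42/37) / (10/37) = 21/5.

21/5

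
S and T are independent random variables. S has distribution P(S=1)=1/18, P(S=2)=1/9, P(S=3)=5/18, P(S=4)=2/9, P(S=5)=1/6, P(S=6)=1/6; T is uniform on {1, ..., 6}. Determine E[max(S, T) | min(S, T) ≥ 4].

27/5

P(min(S, T) ≥ 4) = 5/18.
Summing max(S,T)·P(x,y) over outcomes with min(S, T) ≥ 4 gives 3/2.
E[max(S, T) | min(S, T) ≥ 4] = (3/2) / (5/18) = 27/5.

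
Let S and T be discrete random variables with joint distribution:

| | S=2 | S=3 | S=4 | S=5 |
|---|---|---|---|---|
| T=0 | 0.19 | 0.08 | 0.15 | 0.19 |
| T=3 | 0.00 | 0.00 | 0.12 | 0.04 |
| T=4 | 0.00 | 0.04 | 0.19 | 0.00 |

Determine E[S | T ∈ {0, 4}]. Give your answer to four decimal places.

3.6310

P(T ∈ {0, 4}) = 0.84.
Σ S·P over the event = 2·(0.19) + 3·(0.08) + 3·(0.04) + 4·(0.15) + 4·(0.19) + 5·(0.19) = 3.05.
E[S | T ∈ {0, 4}] = (3.05) / (0.84) = 3.6310.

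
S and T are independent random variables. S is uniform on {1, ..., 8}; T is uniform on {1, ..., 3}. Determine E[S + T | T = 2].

13/2

Outcomes with T = 2: (1,2), (2,2), (3,2), (4,2), (5,2), (6,2), (7,2), (8,2), each with probability 1/24.
E[S + T | T = 2] = (3 + 4 + 5 + 6 + 7 + 8 + 9 + 10) / 8 = 13/2.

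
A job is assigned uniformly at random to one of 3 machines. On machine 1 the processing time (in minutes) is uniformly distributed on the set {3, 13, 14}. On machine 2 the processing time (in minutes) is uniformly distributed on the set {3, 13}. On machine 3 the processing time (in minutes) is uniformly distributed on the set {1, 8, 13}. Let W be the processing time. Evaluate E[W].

E[W | machine 1] = (3+13+14)/3 = 10.
E[W | machine 2] = (3+13)/2 = 8.
E[W | machine 3] = (1+8+13)/3 = 22/3.
By the law of total expectation,
E[W] = (1/3)·(10) + (1/3)·(8) + (1/3)·(22/3) = 76/9.

76/9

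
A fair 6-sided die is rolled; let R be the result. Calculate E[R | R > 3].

5

Given R > 3, R is equally likely to be any of {4, 5, 6}.
E[R | R > 3] = (4 + 5 + 6) / 3 = 5.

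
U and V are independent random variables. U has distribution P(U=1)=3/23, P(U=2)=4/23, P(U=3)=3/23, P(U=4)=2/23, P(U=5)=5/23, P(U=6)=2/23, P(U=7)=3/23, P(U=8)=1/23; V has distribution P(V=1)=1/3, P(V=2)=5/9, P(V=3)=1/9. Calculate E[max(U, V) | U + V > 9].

23/3

P(U + V > 9) = 1/23.
Summing max(U,V)·P(x,y) over outcomes with U + V > 9 gives 1/3.
E[max(U, V) | U + V > 9] = (1/3) / (1/23) = 23/3.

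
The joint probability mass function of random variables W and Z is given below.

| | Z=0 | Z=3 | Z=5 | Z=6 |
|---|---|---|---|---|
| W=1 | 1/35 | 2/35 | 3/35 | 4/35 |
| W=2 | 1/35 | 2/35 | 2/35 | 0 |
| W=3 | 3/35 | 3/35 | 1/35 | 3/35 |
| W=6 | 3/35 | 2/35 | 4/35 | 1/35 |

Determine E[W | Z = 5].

P(Z = 5) = 2/7.
Σ W·P over the event = 1·(3/35) + 2·(2/35) + 3·(1/35) + 6·(4/35) = 34/35.
E[W | Z = 5] = (34/35) / (2/7) = 17/5.

17/5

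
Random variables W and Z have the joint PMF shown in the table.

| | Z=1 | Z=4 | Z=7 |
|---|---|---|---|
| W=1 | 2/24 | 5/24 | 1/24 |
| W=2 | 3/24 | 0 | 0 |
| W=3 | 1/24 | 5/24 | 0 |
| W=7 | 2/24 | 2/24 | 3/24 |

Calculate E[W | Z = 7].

P(Z = 7) = 1/6.
Σ W·P over the event = 1·(1/24) + 7·(3/24) = 11/12.
E[W | Z = 7] = (11/12) / (1/6) = 11/2.

11/2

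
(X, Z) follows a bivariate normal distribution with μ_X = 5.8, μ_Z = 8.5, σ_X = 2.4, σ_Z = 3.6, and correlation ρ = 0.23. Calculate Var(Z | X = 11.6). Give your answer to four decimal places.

The conditional variance in a bivariate normal is σ_Z²(1 − ρ²), independent of x.
Var(Z | X=11.6) = (3.6)²·(1 − (0.23)²) = 12.96·0.9471 = 12.2744.

12.2744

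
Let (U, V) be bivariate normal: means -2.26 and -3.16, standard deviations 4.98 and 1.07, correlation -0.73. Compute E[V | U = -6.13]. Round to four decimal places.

E[V | U=x] = μ_V + ρ(σ_V/σ_U)(x − μ_U) for jointly normal variables.
E[V | U=-6.13] = -3.16 + (-0.73)·(1.07/4.98)·(-6.13 − (-2.26)) = -3.16 + (-0.15685)·(-3.87) = -2.5530.

-2.5530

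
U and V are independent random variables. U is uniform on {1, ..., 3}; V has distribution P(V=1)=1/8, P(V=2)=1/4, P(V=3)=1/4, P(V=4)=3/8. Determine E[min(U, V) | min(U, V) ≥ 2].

33/14

P(min(U, V) ≥ 2) = 7/12.
Summing min(U,V)·P(x,y) over outcomes with min(U, V) ≥ 2 gives 11/8.
E[min(U, V) | min(U, V) ≥ 2] = (11/8) / (7/12) = 33/14.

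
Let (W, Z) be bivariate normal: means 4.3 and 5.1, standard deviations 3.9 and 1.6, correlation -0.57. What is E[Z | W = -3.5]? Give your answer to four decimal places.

For a bivariate normal, E[Z | W=x] = μ_Z + ρ·(σ_Z/σ_W)·(x − μ_W).
E[Z | W=-3.5] = 5.1 + (-0.57)·(1.6/3.9)·(-3.5 − (4.3)) = 5.1 + (-0.23385)·(-7.8) = 6.9240.

6.9240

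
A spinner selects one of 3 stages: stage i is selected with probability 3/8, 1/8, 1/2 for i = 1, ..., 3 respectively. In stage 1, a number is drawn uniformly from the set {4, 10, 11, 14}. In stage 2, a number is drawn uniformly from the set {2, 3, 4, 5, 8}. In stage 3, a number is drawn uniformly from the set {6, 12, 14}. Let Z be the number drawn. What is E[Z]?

E[Z | stage 1] = (4+10+11+14)/4 = 39/4.
E[Z | stage 2] = (2+3+4+5+8)/5 = 22/5.
E[Z | stage 3] = (6+12+14)/3 = 32/3.
E[Z] = (3/8)·(39/4) + (1/8)·(22/5) + (1/2)·(32/3) = 4579/480.

4579/480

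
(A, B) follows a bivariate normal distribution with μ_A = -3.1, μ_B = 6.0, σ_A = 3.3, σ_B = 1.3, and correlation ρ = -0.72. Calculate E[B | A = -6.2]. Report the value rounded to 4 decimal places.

6.8793

For a bivariate normal, E[B | A=x] = μ_B + ρ·(σ_B/σ_A)·(x − μ_A).
E[B | A=-6.2] = 6.0 + (-0.72)·(1.3/3.3)·(-6.2 − (-3.1)) = 6.0 + (-0.28364)·(-3.1) = 6.8793.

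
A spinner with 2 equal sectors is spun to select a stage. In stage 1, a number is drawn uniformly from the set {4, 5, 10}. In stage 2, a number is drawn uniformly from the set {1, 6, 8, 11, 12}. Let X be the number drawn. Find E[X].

209/30

E[X | stage 1] = (4+5+10)/3 = 19/3.
E[X | stage 2] = (1+6+8+11+12)/5 = 38/5.
By the law of total expectation,
E[X] = (1/2)·(19/3) + (1/2)·(38/5) = 209/30.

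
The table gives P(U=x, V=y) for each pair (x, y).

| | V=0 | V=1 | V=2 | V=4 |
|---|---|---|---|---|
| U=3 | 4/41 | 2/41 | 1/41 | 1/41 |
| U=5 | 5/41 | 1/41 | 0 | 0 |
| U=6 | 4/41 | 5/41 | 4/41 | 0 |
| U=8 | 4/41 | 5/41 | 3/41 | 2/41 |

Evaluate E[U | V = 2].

P(V = 2) = 8/41.
Σ U·P over the event = 3·(1/41) + 6·(4/41) + 8·(3/41) = 51/41.
E[U | V = 2] = (51/41) / (8/41) = 51/8.

51/8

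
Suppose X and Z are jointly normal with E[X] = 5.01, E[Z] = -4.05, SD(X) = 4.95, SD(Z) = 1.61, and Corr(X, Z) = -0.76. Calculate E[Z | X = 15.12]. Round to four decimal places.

The regression of Z on X has slope ρ·σ_Z/σ_X and passes through (μ_X, μ_Z).
E[Z | X=15.12] = -4.05 + (-0.76)·(1.61/4.95)·(15.12 − (5.01)) = -4.05 + (-0.24719)·(10.11) = -6.5491.

-6.5491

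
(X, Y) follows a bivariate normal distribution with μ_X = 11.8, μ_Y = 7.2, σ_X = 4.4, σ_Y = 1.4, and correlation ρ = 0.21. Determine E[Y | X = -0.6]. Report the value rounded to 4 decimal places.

6.3715

The regression of Y on X has slope ρ·σ_Y/σ_X and passes through (μ_X, μ_Y).
E[Y | X=-0.6] = 7.2 + (0.21)·(1.4/4.4)·(-0.6 − (11.8)) = 7.2 + (0.066818)·(-12.4) = 6.3715.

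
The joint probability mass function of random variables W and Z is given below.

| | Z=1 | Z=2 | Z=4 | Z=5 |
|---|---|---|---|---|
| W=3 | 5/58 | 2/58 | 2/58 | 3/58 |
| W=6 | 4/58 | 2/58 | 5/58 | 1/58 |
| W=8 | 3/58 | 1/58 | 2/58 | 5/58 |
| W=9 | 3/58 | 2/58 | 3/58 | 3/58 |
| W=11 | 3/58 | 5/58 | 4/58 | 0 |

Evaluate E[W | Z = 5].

41/6

P(Z = 5) = 6/29.
Σ W·P over the event = 3·(3/58) + 6·(1/58) + 8·(5/58) + 9·(3/58) = 41/29.
E[W | Z = 5] = (41/29) / (6/29) = 41/6.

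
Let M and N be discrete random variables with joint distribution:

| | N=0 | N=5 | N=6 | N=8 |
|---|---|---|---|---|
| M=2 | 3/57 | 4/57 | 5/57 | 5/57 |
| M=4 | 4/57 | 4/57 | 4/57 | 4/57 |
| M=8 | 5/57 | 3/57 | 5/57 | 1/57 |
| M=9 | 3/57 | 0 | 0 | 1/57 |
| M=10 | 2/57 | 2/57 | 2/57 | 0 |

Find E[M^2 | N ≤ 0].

839/17

P(N ≤ 0) = 17/57.
Σ M^2·P over the event = 4·(3/57) + 16·(4/57) + 64·(5/57) + 81·(3/57) + 100·(2/57) = 839/57.
E[M^2 | N ≤ 0] = (839/57) / (17/57) = 839/17.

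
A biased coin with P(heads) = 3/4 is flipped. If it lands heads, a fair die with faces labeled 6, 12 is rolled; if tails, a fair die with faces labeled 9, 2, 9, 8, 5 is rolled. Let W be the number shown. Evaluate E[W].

E[W | heads] = (6+12)/2 = 9.
E[W | tails] = (9+2+9+8+5)/5 = 33/5.
By the law of total expectation,
E[W] = (3/4)·(9) + (1/4)·(33/5) = 42/5.

42/5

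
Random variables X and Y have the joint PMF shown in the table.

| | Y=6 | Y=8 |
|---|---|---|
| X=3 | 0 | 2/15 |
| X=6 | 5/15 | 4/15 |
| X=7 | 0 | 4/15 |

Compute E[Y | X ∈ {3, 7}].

8

P(X ∈ {3, 7}) = 2/5.
Σ Y·P over the event = 8·(2/15) + 8·(4/15) = 16/5.
E[Y | X ∈ {3, 7}] = (16/5) / (2/5) = 8.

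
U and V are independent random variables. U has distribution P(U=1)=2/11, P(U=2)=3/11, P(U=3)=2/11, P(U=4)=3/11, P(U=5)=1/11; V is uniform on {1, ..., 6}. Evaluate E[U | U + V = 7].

P(U + V = 7) = 1/6.
Summing U·P(x,y) over outcomes with U + V = 7 gives 31/66.
E[U | U + V = 7] = (31/66) / (1/6) = 31/11.

31/11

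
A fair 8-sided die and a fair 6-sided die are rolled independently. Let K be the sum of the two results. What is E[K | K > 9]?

34/3

P(K > 9) = 5/16.
Σ over the event: 10·5/48 + 11·1/12 + 12·1/16 + 13·1/24 + 14·1/48 = 85/24.
E[K | K > 9] = (85/24) / (5/16) = 34/3.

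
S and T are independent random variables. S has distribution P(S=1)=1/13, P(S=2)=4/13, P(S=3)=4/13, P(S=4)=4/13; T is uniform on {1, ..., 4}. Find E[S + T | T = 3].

P(T = 3) = 1/4.
Summing (S+T)·P(x,y) over outcomes with T = 3 gives 19/13.
E[S + T | T = 3] = (19/13) / (1/4) = 76/13.

76/13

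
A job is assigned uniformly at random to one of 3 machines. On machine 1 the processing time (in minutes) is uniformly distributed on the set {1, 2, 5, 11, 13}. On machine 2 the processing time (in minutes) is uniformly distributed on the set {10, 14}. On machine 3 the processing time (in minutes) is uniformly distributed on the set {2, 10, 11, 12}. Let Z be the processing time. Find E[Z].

181/20

E[Z | machine 1] = (1+2+5+11+13)/5 = 32/5.
E[Z | machine 2] = (10+14)/2 = 12.
E[Z | machine 3] = (2+10+11+12)/4 = 35/4.
E[Z] = (1/3)·(32/5) + (1/3)·(12) + (1/3)·(35/4) = 181/20.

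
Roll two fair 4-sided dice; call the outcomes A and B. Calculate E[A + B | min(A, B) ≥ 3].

7

P(min(A, B) ≥ 3) = 1/4.
Summing (A+B)·P(x,y) over outcomes with min(A, B) ≥ 3 gives 7/4.
E[A + B | min(A, B) ≥ 3] = (7/4) / (1/4) = 7.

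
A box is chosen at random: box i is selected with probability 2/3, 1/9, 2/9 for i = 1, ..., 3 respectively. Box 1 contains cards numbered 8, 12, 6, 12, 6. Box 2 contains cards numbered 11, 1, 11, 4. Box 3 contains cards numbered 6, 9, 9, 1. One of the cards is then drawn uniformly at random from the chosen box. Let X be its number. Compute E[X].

E[X | box 1] = (8+12+6+12+6)/5 = 44/5.
E[X | box 2] = (11+1+11+4)/4 = 27/4.
E[X | box 3] = (6+9+9+1)/4 = 25/4.
E[X] = (2/3)·(44/5) + (1/9)·(27/4) + (2/9)·(25/4) = 1441/180.

1441/180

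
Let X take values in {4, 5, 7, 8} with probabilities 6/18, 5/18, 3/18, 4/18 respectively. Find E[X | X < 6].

49/11

P(X < 6) = 11/18.
Σ over the event: 4·1/3 + 5·5/18 = 49/18.
E[X | X < 6] = (49/18) / (11/18) = 49/11.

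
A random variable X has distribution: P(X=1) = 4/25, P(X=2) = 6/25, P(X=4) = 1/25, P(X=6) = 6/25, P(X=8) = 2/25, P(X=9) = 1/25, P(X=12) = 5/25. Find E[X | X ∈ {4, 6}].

P(X ∈ {4, 6}) = 7/25.
Σ over the event: 4·1/25 + 6·6/25 = 8/5.
E[X | X ∈ {4, 6}] = (8/5) / (7/25) = 40/7.

40/7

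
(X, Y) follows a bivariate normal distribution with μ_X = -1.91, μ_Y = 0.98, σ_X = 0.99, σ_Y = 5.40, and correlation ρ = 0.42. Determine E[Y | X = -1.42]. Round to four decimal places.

2.1025

E[Y | X=x] = μ_Y + ρ(σ_Y/σ_X)(x − μ_X) for jointly normal variables.
E[Y | X=-1.42] = 0.98 + (0.42)·(5.40/0.99)·(-1.42 − (-1.91)) = 0.98 + (2.2909)·(0.49) = 2.1025.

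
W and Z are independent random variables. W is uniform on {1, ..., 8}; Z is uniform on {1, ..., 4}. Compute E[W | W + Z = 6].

7/2

P(W + Z = 6) = 1/8.
Summing W·P(x,y) over outcomes with W + Z = 6 gives 7/16.
E[W | W + Z = 6] = (7/16) / (1/8) = 7/2.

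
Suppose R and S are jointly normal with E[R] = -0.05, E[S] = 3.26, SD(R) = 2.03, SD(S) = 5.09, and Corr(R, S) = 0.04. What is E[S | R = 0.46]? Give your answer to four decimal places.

3.3112

E[S | R=x] = μ_S + ρ(σ_S/σ_R)(x − μ_R) for jointly normal variables.
E[S | R=0.46] = 3.26 + (0.04)·(5.09/2.03)·(0.46 − (-0.05)) = 3.26 + (0.1003)·(0.51) = 3.3112.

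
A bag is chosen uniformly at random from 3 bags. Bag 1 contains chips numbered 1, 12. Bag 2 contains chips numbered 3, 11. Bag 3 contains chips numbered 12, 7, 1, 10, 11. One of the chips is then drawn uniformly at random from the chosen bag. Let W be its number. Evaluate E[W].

E[W | bag 1] = (1+12)/2 = 13/2.
E[W | bag 2] = (3+11)/2 = 7.
E[W | bag 3] = (12+7+1+10+11)/5 = 41/5.
E[W] = (1/3)·(13/2) + (1/3)·(7) + (1/3)·(41/5) = 217/30.

217/30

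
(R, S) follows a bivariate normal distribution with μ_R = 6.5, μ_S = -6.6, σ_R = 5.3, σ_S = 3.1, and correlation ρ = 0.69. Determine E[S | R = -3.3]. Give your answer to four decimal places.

-10.5551

The regression of S on R has slope ρ·σ_S/σ_R and passes through (μ_R, μ_S).
E[S | R=-3.3] = -6.6 + (0.69)·(3.1/5.3)·(-3.3 − (6.5)) = -6.6 + (0.40358)·(-9.8) = -10.5551.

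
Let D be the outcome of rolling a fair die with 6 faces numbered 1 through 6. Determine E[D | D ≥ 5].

Given D ≥ 5, D is equally likely to be any of {5, 6}.
E[D | D ≥ 5] = (5 + 6) / 2 = 11/2.

11/2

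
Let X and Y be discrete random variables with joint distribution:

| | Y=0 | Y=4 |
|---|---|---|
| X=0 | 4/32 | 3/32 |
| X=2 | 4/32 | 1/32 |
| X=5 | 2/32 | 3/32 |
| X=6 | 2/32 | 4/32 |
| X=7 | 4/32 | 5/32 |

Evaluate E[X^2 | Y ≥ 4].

P(Y ≥ 4) = 1/2.
Summing X^2·P(X=x,Y=y) over the conditioning event gives 117/8.
E[X^2 | Y ≥ 4] = (117/8) / (1/2) = 117/4.

117/4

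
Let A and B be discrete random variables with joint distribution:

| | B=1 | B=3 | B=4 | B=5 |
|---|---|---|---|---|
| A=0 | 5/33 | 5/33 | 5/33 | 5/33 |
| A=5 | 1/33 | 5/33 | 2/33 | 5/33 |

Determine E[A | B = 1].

5/6

P(B = 1) = 2/11.
Σ A·P over the event = 0·(5/33) + 5·(1/33) = 5/33.
E[A | B = 1] = (5/33) / (2/11) = 5/6.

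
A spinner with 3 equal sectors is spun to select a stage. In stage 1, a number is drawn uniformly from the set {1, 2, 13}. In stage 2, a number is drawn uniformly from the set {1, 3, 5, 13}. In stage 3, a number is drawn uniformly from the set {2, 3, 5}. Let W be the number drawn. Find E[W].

E[W | stage 1] = (1+2+13)/3 = 16/3.
E[W | stage 2] = (1+3+5+13)/4 = 11/2.
E[W | stage 3] = (2+3+5)/3 = 10/3.
E[W] = (1/3)·(16/3) + (1/3)·(11/2) + (1/3)·(10/3) = 85/18.

85/18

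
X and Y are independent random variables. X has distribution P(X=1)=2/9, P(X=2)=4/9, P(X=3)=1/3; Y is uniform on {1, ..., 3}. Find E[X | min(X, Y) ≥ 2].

P(min(X, Y) ≥ 2) = 14/27.
Summing X·P(x,y) over outcomes with min(X, Y) ≥ 2 gives 34/27.
E[X | min(X, Y) ≥ 2] = (34/27) / (14/27) = 17/7.

17/7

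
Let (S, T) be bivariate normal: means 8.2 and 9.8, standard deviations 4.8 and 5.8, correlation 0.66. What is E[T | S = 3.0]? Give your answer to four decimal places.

For a bivariate normal, E[T | S=x] = μ_T + ρ·(σ_T/σ_S)·(x − μ_S).
E[T | S=3.0] = 9.8 + (0.66)·(5.8/4.8)·(3.0 − (8.2)) = 9.8 + (0.7975)·(-5.2) = 5.6530.

5.6530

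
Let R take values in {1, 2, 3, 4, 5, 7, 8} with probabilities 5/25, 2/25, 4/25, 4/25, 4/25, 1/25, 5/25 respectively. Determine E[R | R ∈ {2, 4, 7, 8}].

P(R ∈ {2, 4, 7, 8}) = 12/25.
Σ over the event: 2·2/25 + 4·4/25 + 7·1/25 + 8·1/5 = 67/25.
E[R | R ∈ {2, 4, 7, 8}] = (67/25) / (12/25) = 67/12.

67/12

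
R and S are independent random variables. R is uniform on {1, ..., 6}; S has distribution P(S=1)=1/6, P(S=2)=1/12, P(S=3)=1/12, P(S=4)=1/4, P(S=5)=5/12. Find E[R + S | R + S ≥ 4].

P(R + S ≥ 4) = 67/72.
Summing (R+S)·P(x,y) over outcomes with R + S ≥ 4 gives 503/72.
E[R + S | R + S ≥ 4] = (503/72) / (67/72) = 503/67.

503/67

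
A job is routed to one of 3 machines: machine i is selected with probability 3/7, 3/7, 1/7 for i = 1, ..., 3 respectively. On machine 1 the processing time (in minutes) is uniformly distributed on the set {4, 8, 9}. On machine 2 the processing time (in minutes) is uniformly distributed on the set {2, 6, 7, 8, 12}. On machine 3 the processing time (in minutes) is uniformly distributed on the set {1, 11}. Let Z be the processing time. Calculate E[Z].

E[Z | machine 1] = (4+8+9)/3 = 7.
E[Z | machine 2] = (2+6+7+8+12)/5 = 7.
E[Z | machine 3] = (1+11)/2 = 6.
E[Z] = (3/7)·(7) + (3/7)·(7) + (1/7)·(6) = 48/7.

48/7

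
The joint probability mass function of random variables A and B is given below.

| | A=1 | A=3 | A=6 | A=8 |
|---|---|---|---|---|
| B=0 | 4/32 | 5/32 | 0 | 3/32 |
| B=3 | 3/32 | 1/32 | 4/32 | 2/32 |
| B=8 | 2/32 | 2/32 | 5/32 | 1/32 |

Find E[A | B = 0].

P(B = 0) = 3/8.
Σ A·P over the event = 1·(4/32) + 3·(5/32) + 8·(3/32) = 43/32.
E[A | B = 0] = (43/32) / (3/8) = 43/12.

43/12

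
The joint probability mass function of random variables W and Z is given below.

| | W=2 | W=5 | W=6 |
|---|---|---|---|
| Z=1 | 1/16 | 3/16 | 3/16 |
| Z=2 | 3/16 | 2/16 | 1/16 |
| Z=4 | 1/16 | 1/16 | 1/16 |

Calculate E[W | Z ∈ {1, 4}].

24/5

P(Z ∈ {1, 4}) = 5/8.
Σ W·P over the event = 2·(1/16) + 2·(1/16) + 5·(3/16) + 5·(1/16) + 6·(3/16) + 6·(1/16) = 3.
E[W | Z ∈ {1, 4}] = (3) / (5/8) = 24/5.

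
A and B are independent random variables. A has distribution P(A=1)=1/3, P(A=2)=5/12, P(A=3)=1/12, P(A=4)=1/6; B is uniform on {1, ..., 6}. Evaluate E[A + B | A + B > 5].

267/37

P(A + B > 5) = 37/72.
Summing (A+B)·P(x,y) over outcomes with A + B > 5 gives 89/24.
E[A + B | A + B > 5] = (89/24) / (37/72) = 267/37.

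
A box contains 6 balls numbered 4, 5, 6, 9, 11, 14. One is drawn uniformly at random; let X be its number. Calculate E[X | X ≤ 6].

P(X ≤ 6) = 1/2.
Σ over the event: 4·1/6 + 5·1/6 + 6·1/6 = 5/2.
E[X | X ≤ 6] = (5/2) / (1/2) = 5.

5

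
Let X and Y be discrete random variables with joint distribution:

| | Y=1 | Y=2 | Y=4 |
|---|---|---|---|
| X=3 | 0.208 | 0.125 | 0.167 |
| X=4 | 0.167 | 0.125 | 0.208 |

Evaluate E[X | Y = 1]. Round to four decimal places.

3.4453

P(Y = 1) = 0.375.
Σ X·P over the event = 3·(0.208) + 4·(0.167) = 1.292.
E[X | Y = 1] = (1.292) / (0.375) = 3.4453.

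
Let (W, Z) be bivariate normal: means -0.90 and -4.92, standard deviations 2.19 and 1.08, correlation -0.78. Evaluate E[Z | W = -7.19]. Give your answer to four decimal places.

For a bivariate normal, E[Z | W=x] = μ_Z + ρ·(σ_Z/σ_W)·(x − μ_W).
E[Z | W=-7.19] = -4.92 + (-0.78)·(1.08/2.19)·(-7.19 − (-0.90)) = -4.92 + (-0.38466)·(-6.29) = -2.5005.

-2.5005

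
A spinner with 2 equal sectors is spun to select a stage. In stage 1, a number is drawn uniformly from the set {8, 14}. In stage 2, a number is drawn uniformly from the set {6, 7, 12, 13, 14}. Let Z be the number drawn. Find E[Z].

E[Z | stage 1] = (8+14)/2 = 11.
E[Z | stage 2] = (6+7+12+13+14)/5 = 52/5.
E[Z] = (1/2)·(11) + (1/2)·(52/5) = 107/10.

107/10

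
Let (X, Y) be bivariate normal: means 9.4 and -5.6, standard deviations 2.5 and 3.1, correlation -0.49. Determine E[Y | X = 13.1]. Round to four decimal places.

The regression of Y on X has slope ρ·σ_Y/σ_X and passes through (μ_X, μ_Y).
E[Y | X=13.1] = -5.6 + (-0.49)·(3.1/2.5)·(13.1 − (9.4)) = -5.6 + (-0.6076)·(3.7) = -7.8481.

-7.8481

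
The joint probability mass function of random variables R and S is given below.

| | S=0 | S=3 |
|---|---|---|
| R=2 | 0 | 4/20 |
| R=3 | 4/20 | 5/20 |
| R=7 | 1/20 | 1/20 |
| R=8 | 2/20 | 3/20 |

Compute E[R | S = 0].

5

P(S = 0) = 7/20.
Summing R·P(R=x,S=y) over the conditioning event gives 7/4.
E[R | S = 0] = (7/4) / (7/20) = 5.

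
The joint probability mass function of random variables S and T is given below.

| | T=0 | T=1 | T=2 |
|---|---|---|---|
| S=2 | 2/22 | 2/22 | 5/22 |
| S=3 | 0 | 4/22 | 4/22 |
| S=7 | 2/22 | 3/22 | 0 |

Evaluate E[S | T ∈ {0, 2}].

40/13

P(T ∈ {0, 2}) = 13/22.
Σ S·P over the event = 2·(2/22) + 2·(5/22) + 3·(4/22) + 7·(2/22) = 20/11.
E[S | T ∈ {0, 2}] = (20/11) / (13/22) = 40/13.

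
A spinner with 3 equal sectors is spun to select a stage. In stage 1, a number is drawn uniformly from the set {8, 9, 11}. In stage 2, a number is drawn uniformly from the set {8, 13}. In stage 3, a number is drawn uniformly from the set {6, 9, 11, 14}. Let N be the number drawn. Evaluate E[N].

E[N | stage 1] = (8+9+11)/3 = 28/3.
E[N | stage 2] = (8+13)/2 = 21/2.
E[N | stage 3] = (6+9+11+14)/4 = 10.
E[N] = (1/3)·(28/3) + (1/3)·(21/2) + (1/3)·(10) = 179/18.

179/18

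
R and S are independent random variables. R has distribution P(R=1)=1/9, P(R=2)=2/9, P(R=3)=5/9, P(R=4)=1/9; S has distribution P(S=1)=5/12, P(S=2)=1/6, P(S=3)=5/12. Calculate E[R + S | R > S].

P(R > S) = 19/36.
Summing (R+S)·P(x,y) over outcomes with R > S gives 7/3.
E[R + S | R > S] = (7/3) / (19/36) = 84/19.

84/19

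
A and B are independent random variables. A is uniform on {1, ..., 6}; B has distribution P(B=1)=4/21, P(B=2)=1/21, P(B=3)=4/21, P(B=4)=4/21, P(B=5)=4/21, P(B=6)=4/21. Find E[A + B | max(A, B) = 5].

P(max(A, B) = 5) = 11/42.
Summing (A+B)·P(x,y) over outcomes with max(A, B) = 5 gives 37/18.
E[A + B | max(A, B) = 5] = (37/18) / (11/42) = 259/33.

259/33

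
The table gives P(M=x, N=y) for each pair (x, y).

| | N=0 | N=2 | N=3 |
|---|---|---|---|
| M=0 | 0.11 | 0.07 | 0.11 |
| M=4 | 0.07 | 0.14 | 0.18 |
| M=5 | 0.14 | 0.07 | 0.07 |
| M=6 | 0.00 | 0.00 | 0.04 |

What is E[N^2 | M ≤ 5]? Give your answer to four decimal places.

P(M ≤ 5) = 0.96.
Summing N^2·P(M=x,N=y) over the conditioning event gives 4.36.
E[N^2 | M ≤ 5] = (4.36) / (0.96) = 4.5417.

4.5417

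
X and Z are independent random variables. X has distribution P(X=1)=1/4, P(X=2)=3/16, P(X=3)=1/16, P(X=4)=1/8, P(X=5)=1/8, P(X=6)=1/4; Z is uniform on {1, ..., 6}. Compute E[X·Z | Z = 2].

55/8

P(Z = 2) = 1/6.
Summing XZ·P(x,y) over outcomes with Z = 2 gives 55/48.
E[X·Z | Z = 2] = (55/48) / (1/6) = 55/8.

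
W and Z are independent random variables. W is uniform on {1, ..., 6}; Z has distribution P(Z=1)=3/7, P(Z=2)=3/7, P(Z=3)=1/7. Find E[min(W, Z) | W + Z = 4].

10/7

P(W + Z = 4) = 1/6.
Summing min(W,Z)·P(x,y) over outcomes with W + Z = 4 gives 5/21.
E[min(W, Z) | W + Z = 4] = (5/21) / (1/6) = 10/7.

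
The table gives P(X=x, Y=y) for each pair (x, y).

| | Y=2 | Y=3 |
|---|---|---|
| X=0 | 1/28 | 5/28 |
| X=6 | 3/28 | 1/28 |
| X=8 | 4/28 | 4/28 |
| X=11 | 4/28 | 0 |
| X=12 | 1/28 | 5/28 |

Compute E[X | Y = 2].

P(Y = 2) = 13/28.
Summing X·P(X=x,Y=y) over the conditioning event gives 53/14.
E[X | Y = 2] = (53/14) / (13/28) = 106/13.

106/13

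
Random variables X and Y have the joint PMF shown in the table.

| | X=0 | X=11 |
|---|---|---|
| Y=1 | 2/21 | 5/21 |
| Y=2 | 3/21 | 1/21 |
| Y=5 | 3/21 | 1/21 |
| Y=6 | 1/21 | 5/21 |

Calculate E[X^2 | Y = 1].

605/7

P(Y = 1) = 1/3.
Summing X^2·P(X=x,Y=y) over the conditioning event gives 605/21.
E[X^2 | Y = 1] = (605/21) / (1/3) = 605/7.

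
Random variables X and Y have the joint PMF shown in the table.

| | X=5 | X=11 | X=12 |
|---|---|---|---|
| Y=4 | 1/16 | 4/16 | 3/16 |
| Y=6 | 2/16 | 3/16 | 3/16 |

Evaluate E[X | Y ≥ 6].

P(Y ≥ 6) = 1/2.
Σ X·P over the event = 5·(2/16) + 11·(3/16) + 12·(3/16) = 79/16.
E[X | Y ≥ 6] = (79/16) / (1/2) = 79/8.

79/8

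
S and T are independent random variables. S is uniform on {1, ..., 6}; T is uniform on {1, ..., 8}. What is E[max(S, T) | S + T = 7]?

P(S + T = 7) = 1/8.
Summing max(S,T)·P(x,y) over outcomes with S + T = 7 gives 5/8.
E[max(S, T) | S + T = 7] = (5/8) / (1/8) = 5.

5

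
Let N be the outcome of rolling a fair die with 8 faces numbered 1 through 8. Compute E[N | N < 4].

2

Given N < 4, N is equally likely to be any of {1, 2, 3}.
E[N | N < 4] = (1 + 2 + 3) / 3 = 2.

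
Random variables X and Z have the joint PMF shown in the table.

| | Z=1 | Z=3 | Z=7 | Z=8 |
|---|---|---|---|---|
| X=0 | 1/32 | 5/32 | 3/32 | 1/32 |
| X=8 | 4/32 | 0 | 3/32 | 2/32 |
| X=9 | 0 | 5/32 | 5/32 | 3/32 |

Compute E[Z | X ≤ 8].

P(X ≤ 8) = 19/32.
Summing Z·P(X=x,Z=y) over the conditioning event gives 43/16.
E[Z | X ≤ 8] = (43/16) / (19/32) = 86/19.

86/19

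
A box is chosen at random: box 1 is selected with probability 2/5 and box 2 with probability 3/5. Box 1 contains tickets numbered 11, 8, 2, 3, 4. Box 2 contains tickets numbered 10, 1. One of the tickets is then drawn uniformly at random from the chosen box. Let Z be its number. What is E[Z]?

277/50

E[Z | box 1] = (11+8+2+3+4)/5 = 28/5.
E[Z | box 2] = (10+1)/2 = 11/2.
By the law of total expectation,
E[Z] = (2/5)·(28/5) + (3/5)·(11/2) = 277/50.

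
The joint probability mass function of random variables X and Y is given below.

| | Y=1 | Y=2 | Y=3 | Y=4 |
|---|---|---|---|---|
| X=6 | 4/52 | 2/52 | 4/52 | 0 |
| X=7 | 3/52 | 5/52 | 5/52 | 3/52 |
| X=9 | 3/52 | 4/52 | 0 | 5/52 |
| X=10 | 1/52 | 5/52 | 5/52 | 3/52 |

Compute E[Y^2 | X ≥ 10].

P(X ≥ 10) = 7/26.
Σ Y^2·P over the event = 1·(1/52) + 4·(5/52) + 9·(5/52) + 16·(3/52) = 57/26.
E[Y^2 | X ≥ 10] = (57/26) / (7/26) = 57/7.

57/7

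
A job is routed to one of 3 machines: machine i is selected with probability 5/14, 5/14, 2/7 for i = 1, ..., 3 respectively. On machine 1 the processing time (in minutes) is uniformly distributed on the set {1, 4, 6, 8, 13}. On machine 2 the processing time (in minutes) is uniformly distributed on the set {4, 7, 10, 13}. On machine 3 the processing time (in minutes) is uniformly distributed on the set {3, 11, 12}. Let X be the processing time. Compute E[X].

655/84

E[X | machine 1] = (1+4+6+8+13)/5 = 32/5.
E[X | machine 2] = (4+7+10+13)/4 = 17/2.
E[X | machine 3] = (3+11+12)/3 = 26/3.
By the law of total expectation,
E[X] = (5/14)·(32/5) + (5/14)·(17/2) + (2/7)·(26/3) = 655/84.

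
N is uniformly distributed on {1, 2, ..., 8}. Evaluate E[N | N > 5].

7

Given N > 5, N is equally likely to be any of {6, 7, 8}.
E[N | N > 5] = (6 + 7 + 8) / 3 = 7.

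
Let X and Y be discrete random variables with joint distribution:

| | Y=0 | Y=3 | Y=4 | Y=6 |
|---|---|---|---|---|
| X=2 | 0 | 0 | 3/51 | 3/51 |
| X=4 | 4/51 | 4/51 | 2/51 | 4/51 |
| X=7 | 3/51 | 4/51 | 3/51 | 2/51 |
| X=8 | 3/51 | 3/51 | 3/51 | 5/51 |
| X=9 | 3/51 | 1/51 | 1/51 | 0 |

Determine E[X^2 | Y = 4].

P(Y = 4) = 4/17.
Summing X^2·P(X=x,Y=y) over the conditioning event gives 464/51.
E[X^2 | Y = 4] = (464/51) / (4/17) = 116/3.

116/3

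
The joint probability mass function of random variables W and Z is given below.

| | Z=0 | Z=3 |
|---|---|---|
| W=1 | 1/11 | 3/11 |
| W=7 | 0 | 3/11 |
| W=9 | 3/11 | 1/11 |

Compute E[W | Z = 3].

33/7

P(Z = 3) = 7/11.
Summing W·P(W=x,Z=y) over the conditioning event gives 3.
E[W | Z = 3] = (3) / (7/11) = 33/7.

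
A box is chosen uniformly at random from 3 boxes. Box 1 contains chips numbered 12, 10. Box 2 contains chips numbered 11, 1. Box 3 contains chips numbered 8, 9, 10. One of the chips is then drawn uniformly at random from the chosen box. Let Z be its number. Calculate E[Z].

26/3

E[Z | box 1] = (12+10)/2 = 11.
E[Z | box 2] = (11+1)/2 = 6.
E[Z | box 3] = (8+9+10)/3 = 9.
By the law of total expectation,
E[Z] = (1/3)·(11) + (1/3)·(6) + (1/3)·(9) = 26/3.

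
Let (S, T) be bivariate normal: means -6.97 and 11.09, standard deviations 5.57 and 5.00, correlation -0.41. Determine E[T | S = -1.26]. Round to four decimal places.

E[T | S=x] = μ_T + ρ(σ_T/σ_S)(x − μ_S) for jointly normal variables.
E[T | S=-1.26] = 11.09 + (-0.41)·(5.00/5.57)·(-1.26 − (-6.97)) = 11.09 + (-0.36804)·(5.71) = 8.9885.

8.9885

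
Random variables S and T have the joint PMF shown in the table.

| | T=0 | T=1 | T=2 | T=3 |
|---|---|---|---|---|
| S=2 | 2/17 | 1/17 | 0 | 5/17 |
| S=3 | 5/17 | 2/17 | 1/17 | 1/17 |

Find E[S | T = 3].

13/6

P(T = 3) = 6/17.
Σ S·P over the event = 2·(5/17) + 3·(1/17) = 13/17.
E[S | T = 3] = (13/17) / (6/17) = 13/6.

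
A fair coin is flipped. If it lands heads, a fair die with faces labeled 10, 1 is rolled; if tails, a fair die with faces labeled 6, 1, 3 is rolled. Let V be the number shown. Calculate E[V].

E[V | heads] = (10+1)/2 = 11/2.
E[V | tails] = (6+1+3)/3 = 10/3.
By the law of total expectation,
E[V] = (1/2)·(11/2) + (1/2)·(10/3) = 53/12.

53/12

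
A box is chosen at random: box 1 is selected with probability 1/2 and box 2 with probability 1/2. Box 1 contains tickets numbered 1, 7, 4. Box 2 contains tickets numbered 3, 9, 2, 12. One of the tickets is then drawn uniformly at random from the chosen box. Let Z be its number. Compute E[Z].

21/4

E[Z | box 1] = (1+7+4)/3 = 4.
E[Z | box 2] = (3+9+2+12)/4 = 13/2.
By the law of total expectation,
E[Z] = (1/2)·(4) + (1/2)·(13/2) = 21/4.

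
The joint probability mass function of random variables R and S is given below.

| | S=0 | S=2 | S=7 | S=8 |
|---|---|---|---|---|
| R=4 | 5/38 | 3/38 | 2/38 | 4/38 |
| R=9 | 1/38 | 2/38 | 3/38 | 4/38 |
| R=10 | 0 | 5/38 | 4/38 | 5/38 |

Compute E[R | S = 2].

P(S = 2) = 5/19.
Σ R·P over the event = 4·(3/38) + 9·(2/38) + 10·(5/38) = 40/19.
E[R | S = 2] = (40/19) / (5/19) = 8.

8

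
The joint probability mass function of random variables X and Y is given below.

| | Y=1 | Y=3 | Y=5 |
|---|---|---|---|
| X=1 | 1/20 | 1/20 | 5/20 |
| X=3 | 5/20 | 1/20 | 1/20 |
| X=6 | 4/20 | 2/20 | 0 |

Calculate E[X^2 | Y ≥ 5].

P(Y ≥ 5) = 3/10.
Σ X^2·P over the event = 1·(5/20) + 9·(1/20) = 7/10.
E[X^2 | Y ≥ 5] = (7/10) / (3/10) = 7/3.

7/3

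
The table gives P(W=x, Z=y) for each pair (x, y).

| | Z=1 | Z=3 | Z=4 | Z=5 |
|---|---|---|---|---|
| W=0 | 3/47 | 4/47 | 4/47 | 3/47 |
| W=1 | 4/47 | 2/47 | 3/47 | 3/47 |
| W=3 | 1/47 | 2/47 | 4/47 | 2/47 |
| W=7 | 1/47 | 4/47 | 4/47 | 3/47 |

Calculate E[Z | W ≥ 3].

11/3

P(W ≥ 3) = 21/47.
Σ Z·P over the event = 1·(1/47) + 3·(2/47) + 4·(4/47) + 5·(2/47) + 1·(1/47) + 3·(4/47) + 4·(4/47) + 5·(3/47) = 77/47.
E[Z | W ≥ 3] = (77/47) / (21/47) = 11/3.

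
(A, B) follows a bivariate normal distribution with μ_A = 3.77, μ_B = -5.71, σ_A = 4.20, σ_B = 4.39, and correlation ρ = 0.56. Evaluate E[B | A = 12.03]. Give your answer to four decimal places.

For a bivariate normal, E[B | A=x] = μ_B + ρ·(σ_B/σ_A)·(x − μ_A).
E[B | A=12.03] = -5.71 + (0.56)·(4.39/4.20)·(12.03 − (3.77)) = -5.71 + (0.585333)·(8.26) = -0.8751.

-0.8751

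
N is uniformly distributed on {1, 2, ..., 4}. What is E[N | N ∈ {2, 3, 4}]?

3

P(N ∈ {2, 3, 4}) = 3/4.
Σ over the event: 2·1/4 + 3·1/4 + 4·1/4 = 9/4.
E[N | N ∈ {2, 3, 4}] = (9/4) / (3/4) = 3.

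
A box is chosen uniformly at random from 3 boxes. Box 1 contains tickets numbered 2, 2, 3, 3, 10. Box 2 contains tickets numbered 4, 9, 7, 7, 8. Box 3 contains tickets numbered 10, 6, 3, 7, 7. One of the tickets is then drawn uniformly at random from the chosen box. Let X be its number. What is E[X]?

88/15

E[X | box 1] = (2+2+3+3+10)/5 = 4.
E[X | box 2] = (4+9+7+7+8)/5 = 7.
E[X | box 3] = (10+6+3+7+7)/5 = 33/5.
E[X] = (1/3)·(4) + (1/3)·(7) + (1/3)·(33/5) = 88/15.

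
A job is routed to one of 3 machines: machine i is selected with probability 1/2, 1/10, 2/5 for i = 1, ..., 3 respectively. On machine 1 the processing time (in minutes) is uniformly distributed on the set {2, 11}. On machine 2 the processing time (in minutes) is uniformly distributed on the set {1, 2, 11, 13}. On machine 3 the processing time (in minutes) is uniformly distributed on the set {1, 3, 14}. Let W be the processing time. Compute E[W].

E[W | machine 1] = (2+11)/2 = 13/2.
E[W | machine 2] = (1+2+11+13)/4 = 27/4.
E[W | machine 3] = (1+3+14)/3 = 6.
By the law of total expectation,
E[W] = (1/2)·(13/2) + (1/10)·(27/4) + (2/5)·(6) = 253/40.

253/40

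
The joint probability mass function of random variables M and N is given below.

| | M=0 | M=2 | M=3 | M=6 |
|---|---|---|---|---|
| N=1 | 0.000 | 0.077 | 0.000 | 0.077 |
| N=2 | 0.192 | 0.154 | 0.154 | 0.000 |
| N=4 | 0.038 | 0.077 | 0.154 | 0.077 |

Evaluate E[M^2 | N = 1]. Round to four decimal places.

20.0000

P(N = 1) = 0.154.
Summing M^2·P(M=x,N=y) over the conditioning event gives 3.080.
E[M^2 | N = 1] = (3.080) / (0.154) = 20.0000.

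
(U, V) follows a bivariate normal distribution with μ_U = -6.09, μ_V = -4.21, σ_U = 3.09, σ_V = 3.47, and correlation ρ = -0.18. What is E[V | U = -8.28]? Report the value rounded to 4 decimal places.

-3.7673

The regression of V on U has slope ρ·σ_V/σ_U and passes through (μ_U, μ_V).
E[V | U=-8.28] = -4.21 + (-0.18)·(3.47/3.09)·(-8.28 − (-6.09)) = -4.21 + (-0.20214)·(-2.19) = -3.7673.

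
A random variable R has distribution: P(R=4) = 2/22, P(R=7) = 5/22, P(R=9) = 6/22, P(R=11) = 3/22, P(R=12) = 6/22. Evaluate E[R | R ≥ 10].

P(R ≥ 10) = 9/22.
Σ over the event: 11·3/22 + 12·3/11 = 105/22.
E[R | R ≥ 10] = (105/22) / (9/22) = 35/3.

35/3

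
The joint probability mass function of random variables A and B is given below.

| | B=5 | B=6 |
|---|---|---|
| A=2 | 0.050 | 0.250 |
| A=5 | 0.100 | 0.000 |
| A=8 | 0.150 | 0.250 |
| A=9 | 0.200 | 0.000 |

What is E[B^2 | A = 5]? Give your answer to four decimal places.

P(A = 5) = 0.100.
Σ B^2·P over the event = 25·(0.100) = 2.500.
E[B^2 | A = 5] = (2.500) / (0.100) = 25.0000.

25.0000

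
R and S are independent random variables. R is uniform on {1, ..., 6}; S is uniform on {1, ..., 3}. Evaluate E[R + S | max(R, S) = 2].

10/3

Outcomes with max(R, S) = 2: (1,2), (2,1), (2,2), each with probability 1/18.
E[R + S | max(R, S) = 2] = (3 + 3 + 4) / 3 = 10/3.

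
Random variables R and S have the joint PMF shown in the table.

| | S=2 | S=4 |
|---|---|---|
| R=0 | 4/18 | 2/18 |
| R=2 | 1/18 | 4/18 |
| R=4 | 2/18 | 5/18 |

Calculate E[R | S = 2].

10/7

P(S = 2) = 7/18.
Σ R·P over the event = 0·(4/18) + 2·(1/18) + 4·(2/18) = 5/9.
E[R | S = 2] = (5/9) / (7/18) = 10/7.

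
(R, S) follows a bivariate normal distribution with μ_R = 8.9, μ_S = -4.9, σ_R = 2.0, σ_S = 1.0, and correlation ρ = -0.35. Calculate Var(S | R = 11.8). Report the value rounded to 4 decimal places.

For a bivariate normal, Var(S | R=x) = σ_S²(1 − ρ²).
Var(S | R=11.8) = (1.0)²·(1 − (-0.35)²) = 1·0.8775 = 0.8775.

0.8775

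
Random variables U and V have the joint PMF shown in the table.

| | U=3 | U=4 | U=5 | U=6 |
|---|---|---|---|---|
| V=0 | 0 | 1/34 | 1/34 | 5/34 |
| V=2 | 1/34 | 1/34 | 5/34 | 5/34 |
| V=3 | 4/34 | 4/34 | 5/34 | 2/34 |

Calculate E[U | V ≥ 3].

P(V ≥ 3) = 15/34.
Summing U·P(U=x,V=y) over the conditioning event gives 65/34.
E[U | V ≥ 3] = (65/34) / (15/34) = 13/3.

13/3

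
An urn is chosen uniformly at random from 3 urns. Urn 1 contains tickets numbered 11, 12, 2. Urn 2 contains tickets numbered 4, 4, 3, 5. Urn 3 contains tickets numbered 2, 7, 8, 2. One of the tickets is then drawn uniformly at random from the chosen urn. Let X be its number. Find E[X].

205/36

E[X | urn 1] = (11+12+2)/3 = 25/3.
E[X | urn 2] = (4+4+3+5)/4 = 4.
E[X | urn 3] = (2+7+8+2)/4 = 19/4.
By the law of total expectation,
E[X] = (1/3)·(25/3) + (1/3)·(4) + (1/3)·(19/4) = 205/36.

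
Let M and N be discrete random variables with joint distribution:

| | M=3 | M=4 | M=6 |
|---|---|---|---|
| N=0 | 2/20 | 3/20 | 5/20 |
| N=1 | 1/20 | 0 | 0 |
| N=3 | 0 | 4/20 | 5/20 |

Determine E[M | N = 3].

46/9

P(N = 3) = 9/20.
Summing M·P(M=x,N=y) over the conditioning event gives 23/10.
E[M | N = 3] = (23/10) / (9/20) = 46/9.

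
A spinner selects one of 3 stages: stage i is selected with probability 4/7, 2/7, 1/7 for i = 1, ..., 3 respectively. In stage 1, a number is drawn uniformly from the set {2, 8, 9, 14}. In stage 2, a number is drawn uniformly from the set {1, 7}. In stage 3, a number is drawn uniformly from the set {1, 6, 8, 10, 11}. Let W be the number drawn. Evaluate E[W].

E[W | stage 1] = (2+8+9+14)/4 = 33/4.
E[W | stage 2] = (1+7)/2 = 4.
E[W | stage 3] = (1+6+8+10+11)/5 = 36/5.
By the law of total expectation,
E[W] = (4/7)·(33/4) + (2/7)·(4) + (1/7)·(36/5) = 241/35.

241/35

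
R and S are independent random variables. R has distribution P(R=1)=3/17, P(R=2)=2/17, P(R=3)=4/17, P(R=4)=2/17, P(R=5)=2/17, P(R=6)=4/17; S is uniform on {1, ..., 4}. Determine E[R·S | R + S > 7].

P(R + S > 7) = 9/34.
Summing RS·P(x,y) over outcomes with R + S > 7 gives 159/34.
E[R·S | R + S > 7] = (159/34) / (9/34) = 53/3.

53/3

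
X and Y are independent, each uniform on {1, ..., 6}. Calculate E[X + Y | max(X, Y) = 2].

10/3

Outcomes with max(X, Y) = 2: (1,2), (2,1), (2,2), each with probability 1/36.
E[X + Y | max(X, Y) = 2] = (3 + 3 + 4) / 3 = 10/3.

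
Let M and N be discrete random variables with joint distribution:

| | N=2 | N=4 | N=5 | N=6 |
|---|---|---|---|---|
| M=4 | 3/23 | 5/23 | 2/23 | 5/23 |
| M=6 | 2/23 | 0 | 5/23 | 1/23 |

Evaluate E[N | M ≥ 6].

35/8

P(M ≥ 6) = 8/23.
Summing N·P(M=x,N=y) over the conditioning event gives 35/23.
E[N | M ≥ 6] = (35/23) / (8/23) = 35/8.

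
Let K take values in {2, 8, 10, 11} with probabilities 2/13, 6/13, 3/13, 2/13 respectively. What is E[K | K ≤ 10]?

82/11

P(K ≤ 10) = 11/13.
Σ over the event: 2·2/13 + 8·6/13 + 10·3/13 = 82/13.
E[K | K ≤ 10] = (82/13) / (11/13) = 82/11.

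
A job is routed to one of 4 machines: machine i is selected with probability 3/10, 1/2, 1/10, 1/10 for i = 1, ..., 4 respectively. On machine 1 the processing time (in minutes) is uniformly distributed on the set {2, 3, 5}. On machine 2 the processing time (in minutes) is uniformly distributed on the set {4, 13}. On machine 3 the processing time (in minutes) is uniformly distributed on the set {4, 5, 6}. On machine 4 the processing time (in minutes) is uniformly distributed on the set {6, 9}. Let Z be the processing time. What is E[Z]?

13/2

E[Z | machine 1] = (2+3+5)/3 = 10/3.
E[Z | machine 2] = (4+13)/2 = 17/2.
E[Z | machine 3] = (4+5+6)/3 = 5.
E[Z | machine 4] = (6+9)/2 = 15/2.
E[Z] = (3/10)·(10/3) + (1/2)·(17/2) + (1/10)·(5) + (1/10)·(15/2) = 13/2.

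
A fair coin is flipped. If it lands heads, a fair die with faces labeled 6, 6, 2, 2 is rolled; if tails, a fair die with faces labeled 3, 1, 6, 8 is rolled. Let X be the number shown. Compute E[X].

17/4

E[X | heads] = (6+6+2+2)/4 = 4.
E[X | tails] = (3+1+6+8)/4 = 9/2.
E[X] = (1/2)·(4) + (1/2)·(9/2) = 17/4.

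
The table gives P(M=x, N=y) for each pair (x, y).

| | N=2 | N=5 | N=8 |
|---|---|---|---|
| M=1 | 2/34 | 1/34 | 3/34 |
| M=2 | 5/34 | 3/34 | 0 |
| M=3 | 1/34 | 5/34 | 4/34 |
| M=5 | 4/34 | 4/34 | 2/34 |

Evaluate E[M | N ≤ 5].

P(N ≤ 5) = 25/34.
Σ M·P over the event = 1·(2/34) + 1·(1/34) + 2·(5/34) + 2·(3/34) + 3·(1/34) + 3·(5/34) + 5·(4/34) + 5·(4/34) = 77/34.
E[M | N ≤ 5] = (77/34) / (25/34) = 77/25.

77/25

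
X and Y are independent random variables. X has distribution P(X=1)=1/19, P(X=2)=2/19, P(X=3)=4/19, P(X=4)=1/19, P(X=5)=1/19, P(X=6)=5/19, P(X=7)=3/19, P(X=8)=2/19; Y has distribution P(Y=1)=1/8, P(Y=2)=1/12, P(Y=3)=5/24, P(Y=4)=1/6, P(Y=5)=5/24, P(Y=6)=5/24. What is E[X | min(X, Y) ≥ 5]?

P(min(X, Y) ≥ 5) = 55/228.
Summing X·P(x,y) over outcomes with min(X, Y) ≥ 5 gives 30/19.
E[X | min(X, Y) ≥ 5] = (30/19) / (55/228) = 72/11.

72/11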